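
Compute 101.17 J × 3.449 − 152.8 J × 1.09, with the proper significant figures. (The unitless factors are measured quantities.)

182 J

101.17 × 3.449 = 348.93533 → 348.9 J (4 s.f., last digit at the 10^-1 place).
152.8 × 1.09 = 166.552 → 167 J (3 s.f., last digit at the 10^0 place).
Difference: 182.38333 J; keep the coarser place, 10^0.
Result: 182 J.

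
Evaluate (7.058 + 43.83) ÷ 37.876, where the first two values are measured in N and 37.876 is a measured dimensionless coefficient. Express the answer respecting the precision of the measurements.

1.344 N

7.058 N + 43.83 N = 50.888 N; the sum is limited to 2 decimal places (4 s.f.).
Carrying full precision, 50.888 ÷ 37.876 = 1.3435420847… N; 37.876 has 5 s.f., so the result keeps min(4, 5) = 4 s.f.
Rounded to 4 significant figures: 1.344 N.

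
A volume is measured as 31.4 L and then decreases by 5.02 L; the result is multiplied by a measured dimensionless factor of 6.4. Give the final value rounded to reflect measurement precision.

31.4 L − 5.02 L = 26.38 L; the difference is limited to 1 decimal place (3 s.f.).
Carrying full precision, 26.38 × 6.4 = 168.832 L; 6.4 has 2 s.f., so the result keeps min(3, 2) = 2 s.f.
Rounded to 2 significant figures: 1.7 × 10^2 L.

1.7 × 10^2 L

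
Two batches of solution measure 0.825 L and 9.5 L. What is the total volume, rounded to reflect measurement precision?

0.825 L + 9.5 L = 10.325 L.
Addition/subtraction keeps the fewest decimal places: 0.825 → 3 decimal places, 9.5 → 1 decimal place; limit is 1.
Rounded to 1 decimal place: 10.3 L.

10.3 L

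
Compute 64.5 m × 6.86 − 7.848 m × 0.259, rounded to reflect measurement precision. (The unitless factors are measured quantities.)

4.40 × 10² m

64.5 × 6.86 = 442.47 → 442 m (3 s.f., last digit at the 10^0 place).
7.848 × 0.259 = 2.032632 → 2.03 m (3 s.f., last digit at the 10^-2 place).
Difference: 440.437368 m; keep the coarser place, 10^0.
Result: 4.40 × 10² m.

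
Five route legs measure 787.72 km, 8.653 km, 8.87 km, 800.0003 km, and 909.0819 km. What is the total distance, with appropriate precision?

2514.33 km

787.72 km + 8.653 km + 8.87 km + 800.0003 km + 909.0819 km = 2514.3252 km.
Addition/subtraction keeps the fewest decimal places: 787.72 → 2 decimal places, 8.653 → 3 decimal places, 8.87 → 2 decimal places, 800.0003 → 4 decimal places, 909.0819 → 4 decimal places; limit is 2.
Rounded to 2 decimal places: 2514.33 km.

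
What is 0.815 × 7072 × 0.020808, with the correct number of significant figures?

0.815 × 7072 × 0.020808 = 119.93065344
Multiplication/division keeps the fewest significant figures: 0.815 → 3 s.f., 7072 → 4 s.f., 0.020808 → 5 s.f.; limit is 3.
Rounded to 3 significant figures: 120.

120.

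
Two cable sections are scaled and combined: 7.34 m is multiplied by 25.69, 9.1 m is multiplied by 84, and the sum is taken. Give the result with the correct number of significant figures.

7.34 × 25.69 = 188.5646 → 189 m (3 s.f., last digit at the 10^0 place).
9.1 × 84 = 764.4 → 7.6 × 10² m (2 s.f., last digit at the 10^1 place).
Sum: 952.9646 m; keep the coarser place, 10^1.
Result: 9.5 × 10² m.

9.5 × 10² m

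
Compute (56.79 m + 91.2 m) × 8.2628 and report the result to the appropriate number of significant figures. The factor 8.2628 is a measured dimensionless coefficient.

56.79 m + 91.2 m = 147.99 m; the sum is limited to 1 decimal place (4 s.f.).
Carrying full precision, 147.99 × 8.2628 = 1222.811772 m; 8.2628 has 5 s.f., so the result keeps min(4, 5) = 4 s.f.
Rounded to 4 significant figures: 1223 m.

1223 m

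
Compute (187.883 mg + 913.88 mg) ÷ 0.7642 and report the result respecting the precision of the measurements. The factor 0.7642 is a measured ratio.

1442 mg

187.883 mg + 913.88 mg = 1101.763 mg; the sum is limited to 2 decimal places (6 s.f.).
Carrying full precision, 1101.763 ÷ 0.7642 = 1441.72075373… mg; 0.7642 has 4 s.f., so the result keeps min(6, 4) = 4 s.f.
Rounded to 4 significant figures: 1442 mg.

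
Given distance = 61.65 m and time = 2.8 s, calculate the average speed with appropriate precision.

average speed = 61.65 m ÷ 2.8 s = 22.0178571429… m/s.
61.65 has 4 significant figures; 2.8 has 2.
Division/multiplication keeps the fewest: 2 significant figures.
Rounded: 22 m/s.

22 m/s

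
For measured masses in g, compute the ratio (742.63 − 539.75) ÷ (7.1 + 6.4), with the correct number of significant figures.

742.63 − 539.75 = 202.88, limited to 2 d.p. → 5 s.f.; 7.1 + 6.4 = 13.5, limited to 1 d.p. → 3 s.f.
Carrying full precision, 202.88 ÷ 13.5 = 15.0281481481…; keep min(5, 3) = 3 s.f.
Rounded to 3 significant figures: 15.0.

15.0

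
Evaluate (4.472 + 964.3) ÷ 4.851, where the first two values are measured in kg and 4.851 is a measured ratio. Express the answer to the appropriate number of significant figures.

4.472 kg + 964.3 kg = 968.772 kg; the sum is limited to 1 decimal place (4 s.f.).
Carrying full precision, 968.772 ÷ 4.851 = 199.705627706… kg; 4.851 has 4 s.f., so the result keeps min(4, 4) = 4 s.f.
Rounded to 4 significant figures: 199.7 kg.

199.7 kg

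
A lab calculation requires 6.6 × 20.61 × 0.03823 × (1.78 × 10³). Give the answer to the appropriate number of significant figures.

9.3 × 10³

6.6 × 20.61 × 0.03823 × (1.78 × 10³) = 9256.4876844
Multiplication/division keeps the fewest significant figures: 6.6 → 2 s.f., 20.61 → 4 s.f., 0.03823 → 4 s.f., 1.78 × 10³ → 3 s.f.; limit is 2.
Rounded to 2 significant figures: 9.3 × 10³.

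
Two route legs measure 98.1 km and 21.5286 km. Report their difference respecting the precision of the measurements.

76.6 km

98.1 km − 21.5286 km = 76.5714 km.
Addition/subtraction keeps the fewest decimal places: 98.1 → 1 decimal place, 21.5286 → 4 decimal places; limit is 1.
Rounded to 1 decimal place: 76.6 km.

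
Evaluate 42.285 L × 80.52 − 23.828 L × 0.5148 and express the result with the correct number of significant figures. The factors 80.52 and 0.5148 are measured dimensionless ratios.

42.285 × 80.52 = 3404.7882 → 3405 L (4 s.f., last digit at the 10^0 place).
23.828 × 0.5148 = 12.2666544 → 12.27 L (4 s.f., last digit at the 10^-2 place).
Difference: 3392.5215456 L; keep the coarser place, 10^0.
Result: 3393 L.

3393 L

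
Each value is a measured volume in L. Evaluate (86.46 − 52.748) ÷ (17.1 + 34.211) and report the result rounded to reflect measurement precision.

0.657

86.46 − 52.748 = 33.712, limited to 2 d.p. → 4 s.f.; 17.1 + 34.211 = 51.311, limited to 1 d.p. → 3 s.f.
Carrying full precision, 33.712 ÷ 51.311 = 0.657013116096…; keep min(4, 3) = 3 s.f.
Rounded to 3 significant figures: 0.657.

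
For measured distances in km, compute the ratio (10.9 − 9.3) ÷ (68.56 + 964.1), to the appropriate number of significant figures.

0.0015

10.9 − 9.3 = 1.6, limited to 1 d.p. → 2 s.f.; 68.56 + 964.1 = 1032.66, limited to 1 d.p. → 5 s.f.
Carrying full precision, 1.6 ÷ 1032.66 = 0.00154939670366…; keep min(2, 5) = 2 s.f.
Rounded to 2 significant figures: 0.0015.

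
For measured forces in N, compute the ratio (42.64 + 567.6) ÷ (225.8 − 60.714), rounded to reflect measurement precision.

42.64 + 567.6 = 610.24, limited to 1 d.p. → 4 s.f.; 225.8 − 60.714 = 165.086, limited to 1 d.p. → 4 s.f.
Carrying full precision, 610.24 ÷ 165.086 = 3.69649758308…; keep min(4, 4) = 4 s.f.
Rounded to 4 significant figures: 3.696.

3.696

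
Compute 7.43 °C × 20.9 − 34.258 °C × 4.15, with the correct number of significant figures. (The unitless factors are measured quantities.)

7.43 × 20.9 = 155.287 → 155 °C (3 s.f., last digit at the 10^0 place).
34.258 × 4.15 = 142.1707 → 142 °C (3 s.f., last digit at the 10^0 place).
Difference: 13.1163 °C; keep the coarser place, 10^0.
Result: 13 °C.

13 °C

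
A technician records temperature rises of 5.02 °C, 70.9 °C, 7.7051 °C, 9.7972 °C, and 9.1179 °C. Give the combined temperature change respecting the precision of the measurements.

5.02 °C + 70.9 °C + 7.7051 °C + 9.7972 °C + 9.1179 °C = 102.5402 °C.
Addition/subtraction keeps the fewest decimal places: 5.02 → 2 decimal places, 70.9 → 1 decimal place, 7.7051 → 4 decimal places, 9.7972 → 4 decimal places, 9.1179 → 4 decimal places; limit is 1.
Rounded to 1 decimal place: 102.5 °C.

102.5 °C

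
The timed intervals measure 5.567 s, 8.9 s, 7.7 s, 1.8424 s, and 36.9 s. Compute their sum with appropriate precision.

60.9 s

5.567 s + 8.9 s + 7.7 s + 1.8424 s + 36.9 s = 60.9094 s.
Addition/subtraction keeps the fewest decimal places: 5.567 → 3 decimal places, 8.9 → 1 decimal place, 7.7 → 1 decimal place, 1.8424 → 4 decimal places, 36.9 → 1 decimal place; limit is 1.
Rounded to 1 decimal place: 60.9 s.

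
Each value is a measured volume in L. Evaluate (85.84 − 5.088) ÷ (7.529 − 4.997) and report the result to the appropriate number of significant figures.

85.84 − 5.088 = 80.752, limited to 2 d.p. → 4 s.f.; 7.529 − 4.997 = 2.532, limited to 3 d.p. → 4 s.f.
Carrying full precision, 80.752 ÷ 2.532 = 31.8925750395…; keep min(4, 4) = 4 s.f.
Rounded to 4 significant figures: 31.89.

31.89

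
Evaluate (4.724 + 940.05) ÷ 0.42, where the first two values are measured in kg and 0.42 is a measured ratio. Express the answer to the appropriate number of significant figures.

2.2 × 10^3 kg

4.724 kg + 940.05 kg = 944.774 kg; the sum is limited to 2 decimal places (5 s.f.).
Carrying full precision, 944.774 ÷ 0.42 = 2249.46190476… kg; 0.42 has 2 s.f., so the result keeps min(5, 2) = 2 s.f.
Rounded to 2 significant figures: 2.2 × 10^3 kg.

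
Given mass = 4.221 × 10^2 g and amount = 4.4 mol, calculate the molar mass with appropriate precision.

molar mass = 4.221 × 10^2 g ÷ 4.4 mol = 95.9318181818… g/mol.
4.221 × 10^2 has 4 significant figures; 4.4 has 2.
Division/multiplication keeps the fewest: 2 significant figures.
Rounded: 96 g/mol.

96 g/mol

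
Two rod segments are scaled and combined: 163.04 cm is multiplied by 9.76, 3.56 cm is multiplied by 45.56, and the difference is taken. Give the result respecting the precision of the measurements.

163.04 × 9.76 = 1591.2704 → 1.59 × 10^3 cm (3 s.f., last digit at the 10^1 place).
3.56 × 45.56 = 162.1936 → 162 cm (3 s.f., last digit at the 10^0 place).
Difference: 1429.0768 cm; keep the coarser place, 10^1.
Result: 1.43 × 10^3 cm.

1.43 × 10^3 cm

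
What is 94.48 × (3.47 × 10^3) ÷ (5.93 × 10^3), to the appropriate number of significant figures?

55.3

94.48 × (3.47 × 10^3) ÷ (5.93 × 10^3) = 55.2859359191…
Multiplication/division keeps the fewest significant figures: 94.48 → 4 s.f., 3.47 × 10^3 → 3 s.f., 5.93 × 10^3 → 3 s.f.; limit is 3.
Rounded to 3 significant figures: 55.3.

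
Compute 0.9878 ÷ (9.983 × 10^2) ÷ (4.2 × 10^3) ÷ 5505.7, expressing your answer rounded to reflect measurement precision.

4.3 × 10^-11

0.9878 ÷ (9.983 × 10^2) ÷ (4.2 × 10^3) ÷ 5505.7 = 4.27903774012 × 10^-11…
Multiplication/division keeps the fewest significant figures: 0.9878 → 4 s.f., 9.983 × 10^2 → 4 s.f., 4.2 × 10^3 → 2 s.f., 5505.7 → 5 s.f.; limit is 2.
Rounded to 2 significant figures: 4.3 × 10^-11.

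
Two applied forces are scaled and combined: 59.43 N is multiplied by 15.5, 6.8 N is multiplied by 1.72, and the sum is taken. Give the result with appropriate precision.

59.43 × 15.5 = 921.165 → 921 N (3 s.f., last digit at the 10^0 place).
6.8 × 1.72 = 11.696 → 12 N (2 s.f., last digit at the 10^0 place).
Sum: 932.861 N; keep the coarser place, 10^0.
Result: 933 N.

933 N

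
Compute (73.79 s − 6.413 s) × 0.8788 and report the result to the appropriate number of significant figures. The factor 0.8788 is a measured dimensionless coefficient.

59.21 s

73.79 s − 6.413 s = 67.377 s; the difference is limited to 2 decimal places (4 s.f.).
Carrying full precision, 67.377 × 0.8788 = 59.2109076 s; 0.8788 has 4 s.f., so the result keeps min(4, 4) = 4 s.f.
Rounded to 4 significant figures: 59.21 s.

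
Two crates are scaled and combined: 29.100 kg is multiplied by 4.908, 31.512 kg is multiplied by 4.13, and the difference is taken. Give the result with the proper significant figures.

13 kg

29.100 × 4.908 = 142.8228 → 1.428 × 10² kg (4 s.f., last digit at the 10^-1 place).
31.512 × 4.13 = 130.14456 → 130. kg (3 s.f., last digit at the 10^0 place).
Difference: 12.67824 kg; keep the coarser place, 10^0.
Result: 13 kg.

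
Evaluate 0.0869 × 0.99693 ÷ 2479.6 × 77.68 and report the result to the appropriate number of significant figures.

0.00271

0.0869 × 0.99693 ÷ 2479.6 × 77.68 = 0.00271401367017…
Multiplication/division keeps the fewest significant figures: 0.0869 → 3 s.f., 0.99693 → 5 s.f., 2479.6 → 5 s.f., 77.68 → 4 s.f.; limit is 3.
Rounded to 3 significant figures: 0.00271.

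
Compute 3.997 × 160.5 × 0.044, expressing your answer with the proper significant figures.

3.997 × 160.5 × 0.044 = 28.226814
Multiplication/division keeps the fewest significant figures: 3.997 → 4 s.f., 160.5 → 4 s.f., 0.044 → 2 s.f.; limit is 2.
Rounded to 2 significant figures: 28.

28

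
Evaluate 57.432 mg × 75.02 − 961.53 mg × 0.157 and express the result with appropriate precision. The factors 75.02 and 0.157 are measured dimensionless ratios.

4158 mg

57.432 × 75.02 = 4308.54864 → 4309 mg (4 s.f., last digit at the 10^0 place).
961.53 × 0.157 = 150.96021 → 151 mg (3 s.f., last digit at the 10^0 place).
Difference: 4157.58843 mg; keep the coarser place, 10^0.
Result: 4158 mg.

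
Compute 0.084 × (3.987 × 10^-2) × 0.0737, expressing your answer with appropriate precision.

0.084 × (3.987 × 10^-2) × 0.0737 = 0.000246827196
Multiplication/division keeps the fewest significant figures: 0.084 → 2 s.f., 3.987 × 10^-2 → 4 s.f., 0.0737 → 3 s.f.; limit is 2.
Rounded to 2 significant figures: 2.5 × 10^-4.

2.5 × 10^-4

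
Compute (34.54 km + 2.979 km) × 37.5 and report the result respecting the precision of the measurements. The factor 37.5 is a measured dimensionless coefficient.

1.41 × 10³ km

34.54 km + 2.979 km = 37.519 km; the sum is limited to 2 decimal places (4 s.f.).
Carrying full precision, 37.519 × 37.5 = 1406.9625 km; 37.5 has 3 s.f., so the result keeps min(4, 3) = 3 s.f.
Rounded to 3 significant figures: 1.41 × 10³ km.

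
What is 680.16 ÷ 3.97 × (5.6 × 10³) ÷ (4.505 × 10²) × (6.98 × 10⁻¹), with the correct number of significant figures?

1.5 × 10³

680.16 ÷ 3.97 × (5.6 × 10³) ÷ (4.505 × 10²) × (6.98 × 10⁻¹) = 1486.51479213…
Multiplication/division keeps the fewest significant figures: 680.16 → 5 s.f., 3.97 → 3 s.f., 5.6 × 10³ → 2 s.f., 4.505 × 10² → 4 s.f., 6.98 × 10⁻¹ → 3 s.f.; limit is 2.
Rounded to 2 significant figures: 1.5 × 10³.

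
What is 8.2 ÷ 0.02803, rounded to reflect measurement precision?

8.2 ÷ 0.02803 = 292.543703175…
Multiplication/division keeps the fewest significant figures: 8.2 → 2 s.f., 0.02803 → 4 s.f.; limit is 2.
Rounded to 2 significant figures: 2.9 × 10².

2.9 × 10²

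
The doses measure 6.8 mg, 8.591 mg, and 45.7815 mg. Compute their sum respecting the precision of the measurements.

6.8 mg + 8.591 mg + 45.7815 mg = 61.1725 mg.
Addition/subtraction keeps the fewest decimal places: 6.8 → 1 decimal place, 8.591 → 3 decimal places, 45.7815 → 4 decimal places; limit is 1.
Rounded to 1 decimal place: 61.2 mg.

61.2 mg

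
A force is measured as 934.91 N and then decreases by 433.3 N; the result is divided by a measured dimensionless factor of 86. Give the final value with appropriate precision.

934.91 N − 433.3 N = 501.61 N; the difference is limited to 1 decimal place (4 s.f.).
Carrying full precision, 501.61 ÷ 86 = 5.8326744186… N; 86 has 2 s.f., so the result keeps min(4, 2) = 2 s.f.
Rounded to 2 significant figures: 5.8 N.

5.8 N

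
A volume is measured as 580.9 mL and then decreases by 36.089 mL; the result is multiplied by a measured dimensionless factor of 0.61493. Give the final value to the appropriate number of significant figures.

335.0 mL

580.9 mL − 36.089 mL = 544.811 mL; the difference is limited to 1 decimal place (4 s.f.).
Carrying full precision, 544.811 × 0.61493 = 335.02062823 mL; 0.61493 has 5 s.f., so the result keeps min(4, 5) = 4 s.f.
Rounded to 4 significant figures: 335.0 mL.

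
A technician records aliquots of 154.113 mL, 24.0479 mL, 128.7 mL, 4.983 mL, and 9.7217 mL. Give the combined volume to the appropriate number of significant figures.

154.113 mL + 24.0479 mL + 128.7 mL + 4.983 mL + 9.7217 mL = 321.5656 mL.
Addition/subtraction keeps the fewest decimal places: 154.113 → 3 decimal places, 24.0479 → 4 decimal places, 128.7 → 1 decimal place, 4.983 → 3 decimal places, 9.7217 → 4 decimal places; limit is 1.
Rounded to 1 decimal place: 321.6 mL.

321.6 mL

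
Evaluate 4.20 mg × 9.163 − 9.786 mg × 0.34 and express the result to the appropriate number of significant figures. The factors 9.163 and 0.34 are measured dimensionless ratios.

4.20 × 9.163 = 38.4846 → 38.5 mg (3 s.f., last digit at the 10^-1 place).
9.786 × 0.34 = 3.32724 → 3.3 mg (2 s.f., last digit at the 10^-1 place).
Difference: 35.15736 mg; keep the coarser place, 10^-1.
Result: 35.2 mg.

35.2 mg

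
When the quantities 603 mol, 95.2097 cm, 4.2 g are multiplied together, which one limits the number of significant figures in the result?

603 mol → 3 s.f.; 95.2097 cm → 6 s.f.; 4.2 g → 2 s.f.
The fewest is 2 significant figures, from 4.2 g.

4.2 g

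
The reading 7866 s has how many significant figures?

4

7866: every digit is nonzero and significant.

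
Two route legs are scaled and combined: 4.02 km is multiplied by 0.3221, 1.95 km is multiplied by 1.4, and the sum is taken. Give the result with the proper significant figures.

4.0 km

4.02 × 0.3221 = 1.294842 → 1.29 km (3 s.f., last digit at the 10^-2 place).
1.95 × 1.4 = 2.73 → 2.7 km (2 s.f., last digit at the 10^-1 place).
Sum: 4.024842 km; keep the coarser place, 10^-1.
Result: 4.0 km.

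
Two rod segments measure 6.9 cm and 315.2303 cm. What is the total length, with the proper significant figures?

322.1 cm

6.9 cm + 315.2303 cm = 322.1303 cm.
Addition/subtraction keeps the fewest decimal places: 6.9 → 1 decimal place, 315.2303 → 4 decimal places; limit is 1.
Rounded to 1 decimal place: 322.1 cm.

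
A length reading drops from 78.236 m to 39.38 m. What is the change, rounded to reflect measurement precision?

78.236 m − 39.38 m = 38.856 m.
Addition/subtraction keeps the fewest decimal places: 78.236 → 3 decimal places, 39.38 → 2 decimal places; limit is 2.
Rounded to 2 decimal places: 38.86 m.

38.86 m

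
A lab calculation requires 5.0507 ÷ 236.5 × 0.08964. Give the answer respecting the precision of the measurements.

0.001914

5.0507 ÷ 236.5 × 0.08964 = 0.00191435411416…
Multiplication/division keeps the fewest significant figures: 5.0507 → 5 s.f., 236.5 → 4 s.f., 0.08964 → 4 s.f.; limit is 4.
Rounded to 4 significant figures: 0.001914.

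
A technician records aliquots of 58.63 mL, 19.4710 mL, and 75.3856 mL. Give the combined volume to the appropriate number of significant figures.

153.49 mL

58.63 mL + 19.4710 mL + 75.3856 mL = 153.4866 mL.
Addition/subtraction keeps the fewest decimal places: 58.63 → 2 decimal places, 19.4710 → 4 decimal places, 75.3856 → 4 decimal places; limit is 2.
Rounded to 2 decimal places: 153.49 mL.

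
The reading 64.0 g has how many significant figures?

3

64.0: trailing zeros after a decimal point are significant.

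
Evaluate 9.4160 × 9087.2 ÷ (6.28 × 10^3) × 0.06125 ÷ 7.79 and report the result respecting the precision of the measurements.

9.4160 × 9087.2 ÷ (6.28 × 10^3) × 0.06125 ÷ 7.79 = 0.107128624318…
Multiplication/division keeps the fewest significant figures: 9.4160 → 5 s.f., 9087.2 → 5 s.f., 6.28 × 10^3 → 3 s.f., 0.06125 → 4 s.f., 7.79 → 3 s.f.; limit is 3.
Rounded to 3 significant figures: 0.107.

0.107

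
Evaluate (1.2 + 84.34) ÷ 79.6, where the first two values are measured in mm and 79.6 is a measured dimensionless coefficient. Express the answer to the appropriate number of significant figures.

1.2 mm + 84.34 mm = 85.54 mm; the sum is limited to 1 decimal place (3 s.f.).
Carrying full precision, 85.54 ÷ 79.6 = 1.07462311558… mm; 79.6 has 3 s.f., so the result keeps min(3, 3) = 3 s.f.
Rounded to 3 significant figures: 1.07 mm.

1.07 mm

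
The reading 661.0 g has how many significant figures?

661.0: trailing zeros after a decimal point are significant.

4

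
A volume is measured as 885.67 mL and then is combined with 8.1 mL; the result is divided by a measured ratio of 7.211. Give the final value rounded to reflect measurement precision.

885.67 mL + 8.1 mL = 893.77 mL; the sum is limited to 1 decimal place (4 s.f.).
Carrying full precision, 893.77 ÷ 7.211 = 123.945361254… mL; 7.211 has 4 s.f., so the result keeps min(4, 4) = 4 s.f.
Rounded to 4 significant figures: 123.9 mL.

123.9 mL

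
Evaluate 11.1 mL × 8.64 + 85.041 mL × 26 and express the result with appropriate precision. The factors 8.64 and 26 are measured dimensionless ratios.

11.1 × 8.64 = 95.904 → 95.9 mL (3 s.f., last digit at the 10^-1 place).
85.041 × 26 = 2211.066 → 2.2 × 10³ mL (2 s.f., last digit at the 10^2 place).
Sum: 2306.97 mL; keep the coarser place, 10^2.
Result: 2.3 × 10³ mL.

2.3 × 10³ mL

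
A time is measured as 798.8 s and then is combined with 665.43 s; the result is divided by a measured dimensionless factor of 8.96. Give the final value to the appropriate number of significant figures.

798.8 s + 665.43 s = 1464.23 s; the sum is limited to 1 decimal place (5 s.f.).
Carrying full precision, 1464.23 ÷ 8.96 = 163.418526786… s; 8.96 has 3 s.f., so the result keeps min(5, 3) = 3 s.f.
Rounded to 3 significant figures: 1.63 × 10² s.

1.63 × 10² s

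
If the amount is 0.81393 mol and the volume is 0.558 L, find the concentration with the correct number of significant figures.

1.46 mol/L

concentration = 0.81393 mol ÷ 0.558 L = 1.45865591398… mol/L.
0.81393 has 5 significant figures; 0.558 has 3.
Division/multiplication keeps the fewest: 3 significant figures.
Rounded: 1.46 mol/L.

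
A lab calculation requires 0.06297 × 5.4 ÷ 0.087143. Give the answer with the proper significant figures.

3.9

0.06297 × 5.4 ÷ 0.087143 = 3.902069013…
Multiplication/division keeps the fewest significant figures: 0.06297 → 4 s.f., 5.4 → 2 s.f., 0.087143 → 5 s.f.; limit is 2.
Rounded to 2 significant figures: 3.9.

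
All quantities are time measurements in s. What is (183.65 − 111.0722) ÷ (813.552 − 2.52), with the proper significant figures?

0.08949

183.65 − 111.0722 = 72.5778, limited to 2 d.p. → 4 s.f.; 813.552 − 2.52 = 811.032, limited to 2 d.p. → 5 s.f.
Carrying full precision, 72.5778 ÷ 811.032 = 0.089488207617…; keep min(4, 5) = 4 s.f.
Rounded to 4 significant figures: 0.08949.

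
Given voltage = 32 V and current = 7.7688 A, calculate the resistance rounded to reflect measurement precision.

4.1 Ω

resistance = 32 V ÷ 7.7688 A = 4.11904026362… Ω.
32 has 2 significant figures; 7.7688 has 5.
Division/multiplication keeps the fewest: 2 significant figures.
Rounded: 4.1 Ω.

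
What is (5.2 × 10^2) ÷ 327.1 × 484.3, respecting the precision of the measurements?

(5.2 × 10^2) ÷ 327.1 × 484.3 = 769.905227759…
Multiplication/division keeps the fewest significant figures: 5.2 × 10^2 → 2 s.f., 327.1 → 4 s.f., 484.3 → 4 s.f.; limit is 2.
Rounded to 2 significant figures: 7.7 × 10^2.

7.7 × 10^2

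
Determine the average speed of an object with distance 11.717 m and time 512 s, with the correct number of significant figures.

average speed = 11.717 m ÷ 512 s = 0.022884765625 m/s.
11.717 has 5 significant figures; 512 has 3.
Division/multiplication keeps the fewest: 3 significant figures.
Rounded: 0.0229 m/s.

0.0229 m/s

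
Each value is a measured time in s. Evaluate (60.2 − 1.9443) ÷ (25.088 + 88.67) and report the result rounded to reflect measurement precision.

60.2 − 1.9443 = 58.2557, limited to 1 d.p. → 3 s.f.; 25.088 + 88.67 = 113.758, limited to 2 d.p. → 5 s.f.
Carrying full precision, 58.2557 ÷ 113.758 = 0.512102006013…; keep min(3, 5) = 3 s.f.
Rounded to 3 significant figures: 0.512.

0.512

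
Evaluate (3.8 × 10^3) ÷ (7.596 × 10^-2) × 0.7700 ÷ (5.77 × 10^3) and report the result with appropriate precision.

(3.8 × 10^3) ÷ (7.596 × 10^-2) × 0.7700 ÷ (5.77 × 10^3) = 6.67595733593…
Multiplication/division keeps the fewest significant figures: 3.8 × 10^3 → 2 s.f., 7.596 × 10^-2 → 4 s.f., 0.7700 → 4 s.f., 5.77 × 10^3 → 3 s.f.; limit is 2.
Rounded to 2 significant figures: 6.7.

6.7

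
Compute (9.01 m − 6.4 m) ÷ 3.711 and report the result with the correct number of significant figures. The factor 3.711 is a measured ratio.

0.70 m

9.01 m − 6.4 m = 2.61 m; the difference is limited to 1 decimal place (2 s.f.).
Carrying full precision, 2.61 ÷ 3.711 = 0.703314470493… m; 3.711 has 4 s.f., so the result keeps min(2, 4) = 2 s.f.
Rounded to 2 significant figures: 0.70 m.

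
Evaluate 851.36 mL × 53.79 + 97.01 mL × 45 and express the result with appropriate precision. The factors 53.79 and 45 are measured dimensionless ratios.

851.36 × 53.79 = 45794.6544 → 4.579 × 10^4 mL (4 s.f., last digit at the 10^1 place).
97.01 × 45 = 4365.45 → 4.4 × 10^3 mL (2 s.f., last digit at the 10^2 place).
Sum: 50160.1044 mL; keep the coarser place, 10^2.
Result: 5.02 × 10^4 mL.

5.02 × 10^4 mL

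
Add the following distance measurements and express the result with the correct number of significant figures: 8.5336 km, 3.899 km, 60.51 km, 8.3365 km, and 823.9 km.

905.2 km

8.5336 km + 3.899 km + 60.51 km + 8.3365 km + 823.9 km = 905.1791 km.
Addition/subtraction keeps the fewest decimal places: 8.5336 → 4 decimal places, 3.899 → 3 decimal places, 60.51 → 2 decimal places, 8.3365 → 4 decimal places, 823.9 → 1 decimal place; limit is 1.
Rounded to 1 decimal place: 905.2 km.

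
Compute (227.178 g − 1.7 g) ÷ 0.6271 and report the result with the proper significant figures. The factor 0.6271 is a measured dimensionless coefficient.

359.6 g

227.178 g − 1.7 g = 225.478 g; the difference is limited to 1 decimal place (4 s.f.).
Carrying full precision, 225.478 ÷ 0.6271 = 359.556689523… g; 0.6271 has 4 s.f., so the result keeps min(4, 4) = 4 s.f.
Rounded to 4 significant figures: 359.6 g.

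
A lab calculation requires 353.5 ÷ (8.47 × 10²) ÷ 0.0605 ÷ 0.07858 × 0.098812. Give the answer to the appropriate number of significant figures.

353.5 ÷ (8.47 × 10²) ÷ 0.0605 ÷ 0.07858 × 0.098812 = 8.67457683979…
Multiplication/division keeps the fewest significant figures: 353.5 → 4 s.f., 8.47 × 10² → 3 s.f., 0.0605 → 3 s.f., 0.07858 → 4 s.f., 0.098812 → 5 s.f.; limit is 3.
Rounded to 3 significant figures: 8.67.

8.67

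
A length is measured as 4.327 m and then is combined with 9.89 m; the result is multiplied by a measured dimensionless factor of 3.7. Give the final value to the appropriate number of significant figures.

53 m

4.327 m + 9.89 m = 14.217 m; the sum is limited to 2 decimal places (4 s.f.).
Carrying full precision, 14.217 × 3.7 = 52.6029 m; 3.7 has 2 s.f., so the result keeps min(4, 2) = 2 s.f.
Rounded to 2 significant figures: 53 m.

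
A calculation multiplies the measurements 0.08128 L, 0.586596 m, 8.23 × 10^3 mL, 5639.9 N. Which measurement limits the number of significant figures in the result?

8.23 × 10^3 mL

0.08128 L → 4 s.f.; 0.586596 m → 6 s.f.; 8.23 × 10^3 mL → 3 s.f.; 5639.9 N → 5 s.f.
The fewest is 3 significant figures, from 8.23 × 10^3 mL.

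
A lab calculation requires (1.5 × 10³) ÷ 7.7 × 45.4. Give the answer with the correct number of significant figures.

(1.5 × 10³) ÷ 7.7 × 45.4 = 8844.15584416…
Multiplication/division keeps the fewest significant figures: 1.5 × 10³ → 2 s.f., 7.7 → 2 s.f., 45.4 → 3 s.f.; limit is 2.
Rounded to 2 significant figures: 8.8 × 10³.

8.8 × 10³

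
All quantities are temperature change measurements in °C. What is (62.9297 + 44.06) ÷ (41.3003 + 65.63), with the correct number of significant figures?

1.0006

62.9297 + 44.06 = 106.9897, limited to 2 d.p. → 5 s.f.; 41.3003 + 65.63 = 106.9303, limited to 2 d.p. → 5 s.f.
Carrying full precision, 106.9897 ÷ 106.9303 = 1.00055550204…; keep min(5, 5) = 5 s.f.
Rounded to 5 significant figures: 1.0006.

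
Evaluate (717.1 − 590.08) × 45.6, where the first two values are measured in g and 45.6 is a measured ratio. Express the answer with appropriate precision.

717.1 g − 590.08 g = 127.02 g; the difference is limited to 1 decimal place (4 s.f.).
Carrying full precision, 127.02 × 45.6 = 5792.112 g; 45.6 has 3 s.f., so the result keeps min(4, 3) = 3 s.f.
Rounded to 3 significant figures: 5.79 × 10^3 g.

5.79 × 10^3 g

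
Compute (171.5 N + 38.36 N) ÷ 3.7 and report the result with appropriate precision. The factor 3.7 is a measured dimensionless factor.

57 N

171.5 N + 38.36 N = 209.86 N; the sum is limited to 1 decimal place (4 s.f.).
Carrying full precision, 209.86 ÷ 3.7 = 56.7189189189… N; 3.7 has 2 s.f., so the result keeps min(4, 2) = 2 s.f.
Rounded to 2 significant figures: 57 N.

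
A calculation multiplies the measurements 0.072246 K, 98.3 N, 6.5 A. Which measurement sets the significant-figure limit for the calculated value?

0.072246 K → 5 s.f.; 98.3 N → 3 s.f.; 6.5 A → 2 s.f.
The fewest is 2 significant figures, from 6.5 A.

6.5 A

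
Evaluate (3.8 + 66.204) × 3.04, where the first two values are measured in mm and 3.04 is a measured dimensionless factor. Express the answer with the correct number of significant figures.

3.8 mm + 66.204 mm = 70.004 mm; the sum is limited to 1 decimal place (3 s.f.).
Carrying full precision, 70.004 × 3.04 = 212.81216 mm; 3.04 has 3 s.f., so the result keeps min(3, 3) = 3 s.f.
Rounded to 3 significant figures: 213 mm.

213 mm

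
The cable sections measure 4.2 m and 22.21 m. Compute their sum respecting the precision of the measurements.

4.2 m + 22.21 m = 26.41 m.
Addition/subtraction keeps the fewest decimal places: 4.2 → 1 decimal place, 22.21 → 2 decimal places; limit is 1.
Rounded to 1 decimal place: 26.4 m.

26.4 m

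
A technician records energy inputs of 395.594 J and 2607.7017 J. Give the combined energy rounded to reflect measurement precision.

3003.296 J

395.594 J + 2607.7017 J = 3003.2957 J.
Addition/subtraction keeps the fewest decimal places: 395.594 → 3 decimal places, 2607.7017 → 4 decimal places; limit is 3.
Rounded to 3 decimal places: 3003.296 J.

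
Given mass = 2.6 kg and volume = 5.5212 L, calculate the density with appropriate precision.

0.47 kg/L

density = 2.6 kg ÷ 5.5212 L = 0.470912120554… kg/L.
2.6 has 2 significant figures; 5.5212 has 5.
Division/multiplication keeps the fewest: 2 significant figures.
Rounded: 0.47 kg/L.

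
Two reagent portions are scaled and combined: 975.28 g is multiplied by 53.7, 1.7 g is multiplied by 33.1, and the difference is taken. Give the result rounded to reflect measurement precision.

5.23 × 10⁴ g

975.28 × 53.7 = 52372.536 → 5.24 × 10⁴ g (3 s.f., last digit at the 10^2 place).
1.7 × 33.1 = 56.27 → 56 g (2 s.f., last digit at the 10^0 place).
Difference: 52316.266 g; keep the coarser place, 10^2.
Result: 5.23 × 10⁴ g.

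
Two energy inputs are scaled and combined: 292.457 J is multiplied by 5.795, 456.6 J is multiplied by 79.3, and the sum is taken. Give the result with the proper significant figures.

292.457 × 5.795 = 1694.788315 → 1695 J (4 s.f., last digit at the 10^0 place).
456.6 × 79.3 = 36208.38 → 3.62 × 10⁴ J (3 s.f., last digit at the 10^2 place).
Sum: 37903.168315 J; keep the coarser place, 10^2.
Result: 3.79 × 10⁴ J.

3.79 × 10⁴ J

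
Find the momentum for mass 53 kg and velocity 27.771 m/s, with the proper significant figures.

momentum = 53 kg × 27.771 m/s = 1471.863 kg·m/s.
53 has 2 significant figures; 27.771 has 5.
Division/multiplication keeps the fewest: 2 significant figures.
Rounded: 1.5 × 10^3 kg·m/s.

1.5 × 10^3 kg·m/s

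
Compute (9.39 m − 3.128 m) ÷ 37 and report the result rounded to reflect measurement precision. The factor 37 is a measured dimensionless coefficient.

0.17 m

9.39 m − 3.128 m = 6.262 m; the difference is limited to 2 decimal places (3 s.f.).
Carrying full precision, 6.262 ÷ 37 = 0.169243243243… m; 37 has 2 s.f., so the result keeps min(3, 2) = 2 s.f.
Rounded to 2 significant figures: 0.17 m.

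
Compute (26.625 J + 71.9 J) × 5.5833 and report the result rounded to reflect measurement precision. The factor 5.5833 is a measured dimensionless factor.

550. J

26.625 J + 71.9 J = 98.525 J; the sum is limited to 1 decimal place (3 s.f.).
Carrying full precision, 98.525 × 5.5833 = 550.0946325 J; 5.5833 has 5 s.f., so the result keeps min(3, 5) = 3 s.f.
Rounded to 3 significant figures: 550. J.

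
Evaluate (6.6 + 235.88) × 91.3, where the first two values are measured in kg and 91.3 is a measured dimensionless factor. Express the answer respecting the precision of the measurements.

6.6 kg + 235.88 kg = 242.48 kg; the sum is limited to 1 decimal place (4 s.f.).
Carrying full precision, 242.48 × 91.3 = 22138.424 kg; 91.3 has 3 s.f., so the result keeps min(4, 3) = 3 s.f.
Rounded to 3 significant figures: 2.21 × 10^4 kg.

2.21 × 10^4 kg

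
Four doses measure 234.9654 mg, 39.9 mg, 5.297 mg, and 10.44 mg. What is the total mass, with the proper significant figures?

290.6 mg

234.9654 mg + 39.9 mg + 5.297 mg + 10.44 mg = 290.6024 mg.
Addition/subtraction keeps the fewest decimal places: 234.9654 → 4 decimal places, 39.9 → 1 decimal place, 5.297 → 3 decimal places, 10.44 → 2 decimal places; limit is 1.
Rounded to 1 decimal place: 290.6 mg.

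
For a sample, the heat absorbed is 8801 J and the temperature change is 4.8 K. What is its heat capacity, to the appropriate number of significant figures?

heat capacity = 8801 J ÷ 4.8 K = 1833.54166667… J/K.
8801 has 4 significant figures; 4.8 has 2.
Division/multiplication keeps the fewest: 2 significant figures.
Rounded: 1.8 × 10³ J/K.

1.8 × 10³ J/K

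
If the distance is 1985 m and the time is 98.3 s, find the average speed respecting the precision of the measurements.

average speed = 1985 m ÷ 98.3 s = 20.1932858596… m/s.
1985 has 4 significant figures; 98.3 has 3.
Division/multiplication keeps the fewest: 3 significant figures.
Rounded: 20.2 m/s.

20.2 m/s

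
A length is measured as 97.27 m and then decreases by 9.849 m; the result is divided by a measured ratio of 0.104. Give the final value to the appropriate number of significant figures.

841 m

97.27 m − 9.849 m = 87.421 m; the difference is limited to 2 decimal places (4 s.f.).
Carrying full precision, 87.421 ÷ 0.104 = 840.586538462… m; 0.104 has 3 s.f., so the result keeps min(4, 3) = 3 s.f.
Rounded to 3 significant figures: 841 m.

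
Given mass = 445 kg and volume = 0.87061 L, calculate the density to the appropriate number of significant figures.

density = 445 kg ÷ 0.87061 L = 511.135870252… kg/L.
445 has 3 significant figures; 0.87061 has 5.
Division/multiplication keeps the fewest: 3 significant figures.
Rounded: 511 kg/L.

511 kg/L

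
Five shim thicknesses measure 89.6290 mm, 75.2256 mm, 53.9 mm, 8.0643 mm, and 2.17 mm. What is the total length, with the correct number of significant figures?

229.0 mm

89.6290 mm + 75.2256 mm + 53.9 mm + 8.0643 mm + 2.17 mm = 228.9889 mm.
Addition/subtraction keeps the fewest decimal places: 89.6290 → 4 decimal places, 75.2256 → 4 decimal places, 53.9 → 1 decimal place, 8.0643 → 4 decimal places, 2.17 → 2 decimal places; limit is 1.
Rounded to 1 decimal place: 229.0 mm.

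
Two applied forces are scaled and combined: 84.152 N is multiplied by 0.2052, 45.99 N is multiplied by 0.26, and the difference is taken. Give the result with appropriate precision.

84.152 × 0.2052 = 17.2679904 → 17.27 N (4 s.f., last digit at the 10^-2 place).
45.99 × 0.26 = 11.9574 → 12 N (2 s.f., last digit at the 10^0 place).
Difference: 5.3105904 N; keep the coarser place, 10^0.
Result: 5 N.

5 N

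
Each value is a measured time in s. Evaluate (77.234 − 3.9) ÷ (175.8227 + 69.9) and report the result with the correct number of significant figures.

77.234 − 3.9 = 73.334, limited to 1 d.p. → 3 s.f.; 175.8227 + 69.9 = 245.7227, limited to 1 d.p. → 4 s.f.
Carrying full precision, 73.334 ÷ 245.7227 = 0.298442105674…; keep min(3, 4) = 3 s.f.
Rounded to 3 significant figures: 0.298.

0.298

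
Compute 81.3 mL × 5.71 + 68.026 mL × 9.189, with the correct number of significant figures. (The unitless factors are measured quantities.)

81.3 × 5.71 = 464.223 → 464 mL (3 s.f., last digit at the 10^0 place).
68.026 × 9.189 = 625.090914 → 6.251 × 10^2 mL (4 s.f., last digit at the 10^-1 place).
Sum: 1089.313914 mL; keep the coarser place, 10^0.
Result: 1089 mL.

1089 mL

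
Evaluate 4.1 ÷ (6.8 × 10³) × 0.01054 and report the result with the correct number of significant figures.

4.1 ÷ (6.8 × 10³) × 0.01054 = 0.000006355
Multiplication/division keeps the fewest significant figures: 4.1 → 2 s.f., 6.8 × 10³ → 2 s.f., 0.01054 → 4 s.f.; limit is 2.
Rounded to 2 significant figures: 6.4 × 10⁻⁶.

6.4 × 10⁻⁶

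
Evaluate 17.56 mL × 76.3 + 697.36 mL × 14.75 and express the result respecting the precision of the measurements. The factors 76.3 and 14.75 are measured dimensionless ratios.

1.163 × 10^4 mL

17.56 × 76.3 = 1339.828 → 1.34 × 10^3 mL (3 s.f., last digit at the 10^1 place).
697.36 × 14.75 = 10286.06 → 1.029 × 10^4 mL (4 s.f., last digit at the 10^1 place).
Sum: 11625.888 mL; keep the coarser place, 10^1.
Result: 1.163 × 10^4 mL.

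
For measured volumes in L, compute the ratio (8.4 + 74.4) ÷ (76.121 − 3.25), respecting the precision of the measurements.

1.14

8.4 + 74.4 = 82.8, limited to 1 d.p. → 3 s.f.; 76.121 − 3.25 = 72.871, limited to 2 d.p. → 4 s.f.
Carrying full precision, 82.8 ÷ 72.871 = 1.13625447709…; keep min(3, 4) = 3 s.f.
Rounded to 3 significant figures: 1.14.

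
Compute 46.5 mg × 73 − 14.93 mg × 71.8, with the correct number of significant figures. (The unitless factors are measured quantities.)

2.3 × 10³ mg

46.5 × 73 = 3394.5 → 3.4 × 10³ mg (2 s.f., last digit at the 10^2 place).
14.93 × 71.8 = 1071.974 → 1.07 × 10³ mg (3 s.f., last digit at the 10^1 place).
Difference: 2322.526 mg; keep the coarser place, 10^2.
Result: 2.3 × 10³ mg.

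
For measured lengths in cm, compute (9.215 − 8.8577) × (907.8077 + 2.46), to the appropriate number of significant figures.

9.215 − 8.8577 = 0.3573, limited to 3 d.p. → 3 s.f.; 907.8077 + 2.46 = 910.2677, limited to 2 d.p. → 5 s.f.
Carrying full precision, 0.3573 × 910.2677 = 325.23864921; keep min(3, 5) = 3 s.f.
Rounded to 3 significant figures: 325 cm².

325 cm²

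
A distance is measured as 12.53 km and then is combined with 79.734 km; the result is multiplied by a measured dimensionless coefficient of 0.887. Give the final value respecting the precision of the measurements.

12.53 km + 79.734 km = 92.264 km; the sum is limited to 2 decimal places (4 s.f.).
Carrying full precision, 92.264 × 0.887 = 81.838168 km; 0.887 has 3 s.f., so the result keeps min(4, 3) = 3 s.f.
Rounded to 3 significant figures: 81.8 km.

81.8 km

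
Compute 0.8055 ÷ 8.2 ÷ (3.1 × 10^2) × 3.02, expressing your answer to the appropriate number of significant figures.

9.6 × 10^-4

0.8055 ÷ 8.2 ÷ (3.1 × 10^2) × 3.02 = 0.000956966955153…
Multiplication/division keeps the fewest significant figures: 0.8055 → 4 s.f., 8.2 → 2 s.f., 3.1 × 10^2 → 2 s.f., 3.02 → 3 s.f.; limit is 2.
Rounded to 2 significant figures: 9.6 × 10^-4.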